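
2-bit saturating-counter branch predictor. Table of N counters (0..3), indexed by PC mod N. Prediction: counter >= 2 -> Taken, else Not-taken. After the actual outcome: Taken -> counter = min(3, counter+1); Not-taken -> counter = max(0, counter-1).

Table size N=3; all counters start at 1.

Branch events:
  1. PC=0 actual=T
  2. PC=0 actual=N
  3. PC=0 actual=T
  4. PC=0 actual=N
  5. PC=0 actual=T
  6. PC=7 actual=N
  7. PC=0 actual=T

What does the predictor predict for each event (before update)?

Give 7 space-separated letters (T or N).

Answer: N T N T N N T

Derivation:
Ev 1: PC=0 idx=0 pred=N actual=T -> ctr[0]=2
Ev 2: PC=0 idx=0 pred=T actual=N -> ctr[0]=1
Ev 3: PC=0 idx=0 pred=N actual=T -> ctr[0]=2
Ev 4: PC=0 idx=0 pred=T actual=N -> ctr[0]=1
Ev 5: PC=0 idx=0 pred=N actual=T -> ctr[0]=2
Ev 6: PC=7 idx=1 pred=N actual=N -> ctr[1]=0
Ev 7: PC=0 idx=0 pred=T actual=T -> ctr[0]=3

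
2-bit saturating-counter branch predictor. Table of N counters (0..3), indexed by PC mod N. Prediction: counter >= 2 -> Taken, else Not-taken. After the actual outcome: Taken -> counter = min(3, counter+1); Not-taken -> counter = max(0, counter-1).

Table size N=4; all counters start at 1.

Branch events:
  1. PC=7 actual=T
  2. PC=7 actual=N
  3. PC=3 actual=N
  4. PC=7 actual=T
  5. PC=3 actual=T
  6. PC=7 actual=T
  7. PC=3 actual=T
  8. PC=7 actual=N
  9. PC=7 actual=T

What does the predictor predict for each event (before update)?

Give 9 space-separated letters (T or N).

Ev 1: PC=7 idx=3 pred=N actual=T -> ctr[3]=2
Ev 2: PC=7 idx=3 pred=T actual=N -> ctr[3]=1
Ev 3: PC=3 idx=3 pred=N actual=N -> ctr[3]=0
Ev 4: PC=7 idx=3 pred=N actual=T -> ctr[3]=1
Ev 5: PC=3 idx=3 pred=N actual=T -> ctr[3]=2
Ev 6: PC=7 idx=3 pred=T actual=T -> ctr[3]=3
Ev 7: PC=3 idx=3 pred=T actual=T -> ctr[3]=3
Ev 8: PC=7 idx=3 pred=T actual=N -> ctr[3]=2
Ev 9: PC=7 idx=3 pred=T actual=T -> ctr[3]=3

Answer: N T N N N T T T T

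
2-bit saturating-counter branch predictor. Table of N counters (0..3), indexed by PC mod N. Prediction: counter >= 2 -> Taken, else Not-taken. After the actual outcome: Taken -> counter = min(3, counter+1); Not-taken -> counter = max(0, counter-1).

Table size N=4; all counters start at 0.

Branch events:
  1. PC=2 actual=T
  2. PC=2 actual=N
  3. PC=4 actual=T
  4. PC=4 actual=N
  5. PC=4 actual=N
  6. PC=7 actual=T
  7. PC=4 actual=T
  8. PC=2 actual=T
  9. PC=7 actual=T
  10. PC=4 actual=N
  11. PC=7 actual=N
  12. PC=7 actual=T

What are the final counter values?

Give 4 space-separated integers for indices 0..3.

Answer: 0 0 1 2

Derivation:
Ev 1: PC=2 idx=2 pred=N actual=T -> ctr[2]=1
Ev 2: PC=2 idx=2 pred=N actual=N -> ctr[2]=0
Ev 3: PC=4 idx=0 pred=N actual=T -> ctr[0]=1
Ev 4: PC=4 idx=0 pred=N actual=N -> ctr[0]=0
Ev 5: PC=4 idx=0 pred=N actual=N -> ctr[0]=0
Ev 6: PC=7 idx=3 pred=N actual=T -> ctr[3]=1
Ev 7: PC=4 idx=0 pred=N actual=T -> ctr[0]=1
Ev 8: PC=2 idx=2 pred=N actual=T -> ctr[2]=1
Ev 9: PC=7 idx=3 pred=N actual=T -> ctr[3]=2
Ev 10: PC=4 idx=0 pred=N actual=N -> ctr[0]=0
Ev 11: PC=7 idx=3 pred=T actual=N -> ctr[3]=1
Ev 12: PC=7 idx=3 pred=N actual=T -> ctr[3]=2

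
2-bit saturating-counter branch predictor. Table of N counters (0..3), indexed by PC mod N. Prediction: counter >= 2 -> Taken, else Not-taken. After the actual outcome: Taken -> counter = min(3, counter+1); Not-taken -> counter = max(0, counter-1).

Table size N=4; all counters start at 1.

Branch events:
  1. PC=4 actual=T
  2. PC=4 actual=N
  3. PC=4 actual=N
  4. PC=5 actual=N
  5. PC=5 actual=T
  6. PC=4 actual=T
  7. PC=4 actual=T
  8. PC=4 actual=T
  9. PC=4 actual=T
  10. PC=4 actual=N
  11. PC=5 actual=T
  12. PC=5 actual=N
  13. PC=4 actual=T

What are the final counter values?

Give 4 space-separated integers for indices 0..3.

Ev 1: PC=4 idx=0 pred=N actual=T -> ctr[0]=2
Ev 2: PC=4 idx=0 pred=T actual=N -> ctr[0]=1
Ev 3: PC=4 idx=0 pred=N actual=N -> ctr[0]=0
Ev 4: PC=5 idx=1 pred=N actual=N -> ctr[1]=0
Ev 5: PC=5 idx=1 pred=N actual=T -> ctr[1]=1
Ev 6: PC=4 idx=0 pred=N actual=T -> ctr[0]=1
Ev 7: PC=4 idx=0 pred=N actual=T -> ctr[0]=2
Ev 8: PC=4 idx=0 pred=T actual=T -> ctr[0]=3
Ev 9: PC=4 idx=0 pred=T actual=T -> ctr[0]=3
Ev 10: PC=4 idx=0 pred=T actual=N -> ctr[0]=2
Ev 11: PC=5 idx=1 pred=N actual=T -> ctr[1]=2
Ev 12: PC=5 idx=1 pred=T actual=N -> ctr[1]=1
Ev 13: PC=4 idx=0 pred=T actual=T -> ctr[0]=3

Answer: 3 1 1 1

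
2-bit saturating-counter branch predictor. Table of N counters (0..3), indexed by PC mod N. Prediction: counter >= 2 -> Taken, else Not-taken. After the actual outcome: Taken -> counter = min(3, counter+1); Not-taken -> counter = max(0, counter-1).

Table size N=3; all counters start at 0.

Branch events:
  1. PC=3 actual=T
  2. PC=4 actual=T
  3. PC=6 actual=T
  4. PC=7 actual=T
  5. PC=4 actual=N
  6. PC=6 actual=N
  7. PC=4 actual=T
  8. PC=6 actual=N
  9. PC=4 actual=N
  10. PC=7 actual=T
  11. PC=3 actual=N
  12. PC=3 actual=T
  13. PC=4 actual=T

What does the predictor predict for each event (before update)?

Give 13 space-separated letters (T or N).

Ev 1: PC=3 idx=0 pred=N actual=T -> ctr[0]=1
Ev 2: PC=4 idx=1 pred=N actual=T -> ctr[1]=1
Ev 3: PC=6 idx=0 pred=N actual=T -> ctr[0]=2
Ev 4: PC=7 idx=1 pred=N actual=T -> ctr[1]=2
Ev 5: PC=4 idx=1 pred=T actual=N -> ctr[1]=1
Ev 6: PC=6 idx=0 pred=T actual=N -> ctr[0]=1
Ev 7: PC=4 idx=1 pred=N actual=T -> ctr[1]=2
Ev 8: PC=6 idx=0 pred=N actual=N -> ctr[0]=0
Ev 9: PC=4 idx=1 pred=T actual=N -> ctr[1]=1
Ev 10: PC=7 idx=1 pred=N actual=T -> ctr[1]=2
Ev 11: PC=3 idx=0 pred=N actual=N -> ctr[0]=0
Ev 12: PC=3 idx=0 pred=N actual=T -> ctr[0]=1
Ev 13: PC=4 idx=1 pred=T actual=T -> ctr[1]=3

Answer: N N N N T T N N T N N N T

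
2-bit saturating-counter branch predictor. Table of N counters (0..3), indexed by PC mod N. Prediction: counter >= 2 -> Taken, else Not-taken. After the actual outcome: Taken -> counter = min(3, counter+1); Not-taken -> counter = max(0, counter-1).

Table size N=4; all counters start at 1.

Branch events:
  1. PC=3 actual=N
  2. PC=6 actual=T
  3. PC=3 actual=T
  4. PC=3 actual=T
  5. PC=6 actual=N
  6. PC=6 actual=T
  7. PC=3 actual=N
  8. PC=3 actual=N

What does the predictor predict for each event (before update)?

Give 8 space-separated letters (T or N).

Answer: N N N N T N T N

Derivation:
Ev 1: PC=3 idx=3 pred=N actual=N -> ctr[3]=0
Ev 2: PC=6 idx=2 pred=N actual=T -> ctr[2]=2
Ev 3: PC=3 idx=3 pred=N actual=T -> ctr[3]=1
Ev 4: PC=3 idx=3 pred=N actual=T -> ctr[3]=2
Ev 5: PC=6 idx=2 pred=T actual=N -> ctr[2]=1
Ev 6: PC=6 idx=2 pred=N actual=T -> ctr[2]=2
Ev 7: PC=3 idx=3 pred=T actual=N -> ctr[3]=1
Ev 8: PC=3 idx=3 pred=N actual=N -> ctr[3]=0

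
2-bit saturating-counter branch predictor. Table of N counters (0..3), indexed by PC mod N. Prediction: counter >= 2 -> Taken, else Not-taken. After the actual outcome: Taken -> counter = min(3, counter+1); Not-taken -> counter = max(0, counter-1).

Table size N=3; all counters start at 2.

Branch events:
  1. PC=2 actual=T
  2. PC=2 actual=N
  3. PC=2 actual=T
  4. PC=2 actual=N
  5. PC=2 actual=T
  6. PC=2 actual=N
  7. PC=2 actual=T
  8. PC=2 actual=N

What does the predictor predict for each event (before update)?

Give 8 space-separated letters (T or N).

Ev 1: PC=2 idx=2 pred=T actual=T -> ctr[2]=3
Ev 2: PC=2 idx=2 pred=T actual=N -> ctr[2]=2
Ev 3: PC=2 idx=2 pred=T actual=T -> ctr[2]=3
Ev 4: PC=2 idx=2 pred=T actual=N -> ctr[2]=2
Ev 5: PC=2 idx=2 pred=T actual=T -> ctr[2]=3
Ev 6: PC=2 idx=2 pred=T actual=N -> ctr[2]=2
Ev 7: PC=2 idx=2 pred=T actual=T -> ctr[2]=3
Ev 8: PC=2 idx=2 pred=T actual=N -> ctr[2]=2

Answer: T T T T T T T T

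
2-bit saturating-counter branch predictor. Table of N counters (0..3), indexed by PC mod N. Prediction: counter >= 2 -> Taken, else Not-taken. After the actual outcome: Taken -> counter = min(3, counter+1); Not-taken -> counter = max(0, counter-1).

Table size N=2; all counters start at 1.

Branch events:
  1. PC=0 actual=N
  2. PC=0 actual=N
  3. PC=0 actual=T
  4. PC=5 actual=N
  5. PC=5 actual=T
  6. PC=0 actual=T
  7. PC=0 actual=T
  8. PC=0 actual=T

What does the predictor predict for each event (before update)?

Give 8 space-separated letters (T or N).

Answer: N N N N N N T T

Derivation:
Ev 1: PC=0 idx=0 pred=N actual=N -> ctr[0]=0
Ev 2: PC=0 idx=0 pred=N actual=N -> ctr[0]=0
Ev 3: PC=0 idx=0 pred=N actual=T -> ctr[0]=1
Ev 4: PC=5 idx=1 pred=N actual=N -> ctr[1]=0
Ev 5: PC=5 idx=1 pred=N actual=T -> ctr[1]=1
Ev 6: PC=0 idx=0 pred=N actual=T -> ctr[0]=2
Ev 7: PC=0 idx=0 pred=T actual=T -> ctr[0]=3
Ev 8: PC=0 idx=0 pred=T actual=T -> ctr[0]=3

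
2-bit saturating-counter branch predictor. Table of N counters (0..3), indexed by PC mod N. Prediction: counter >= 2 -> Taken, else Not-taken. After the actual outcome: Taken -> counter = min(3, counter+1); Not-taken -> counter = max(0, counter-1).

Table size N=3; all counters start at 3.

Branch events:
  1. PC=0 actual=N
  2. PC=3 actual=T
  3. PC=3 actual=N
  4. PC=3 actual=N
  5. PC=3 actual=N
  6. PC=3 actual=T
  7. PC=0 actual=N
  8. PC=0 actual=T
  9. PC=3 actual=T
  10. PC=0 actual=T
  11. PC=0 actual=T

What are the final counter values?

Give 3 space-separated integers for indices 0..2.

Answer: 3 3 3

Derivation:
Ev 1: PC=0 idx=0 pred=T actual=N -> ctr[0]=2
Ev 2: PC=3 idx=0 pred=T actual=T -> ctr[0]=3
Ev 3: PC=3 idx=0 pred=T actual=N -> ctr[0]=2
Ev 4: PC=3 idx=0 pred=T actual=N -> ctr[0]=1
Ev 5: PC=3 idx=0 pred=N actual=N -> ctr[0]=0
Ev 6: PC=3 idx=0 pred=N actual=T -> ctr[0]=1
Ev 7: PC=0 idx=0 pred=N actual=N -> ctr[0]=0
Ev 8: PC=0 idx=0 pred=N actual=T -> ctr[0]=1
Ev 9: PC=3 idx=0 pred=N actual=T -> ctr[0]=2
Ev 10: PC=0 idx=0 pred=T actual=T -> ctr[0]=3
Ev 11: PC=0 idx=0 pred=T actual=T -> ctr[0]=3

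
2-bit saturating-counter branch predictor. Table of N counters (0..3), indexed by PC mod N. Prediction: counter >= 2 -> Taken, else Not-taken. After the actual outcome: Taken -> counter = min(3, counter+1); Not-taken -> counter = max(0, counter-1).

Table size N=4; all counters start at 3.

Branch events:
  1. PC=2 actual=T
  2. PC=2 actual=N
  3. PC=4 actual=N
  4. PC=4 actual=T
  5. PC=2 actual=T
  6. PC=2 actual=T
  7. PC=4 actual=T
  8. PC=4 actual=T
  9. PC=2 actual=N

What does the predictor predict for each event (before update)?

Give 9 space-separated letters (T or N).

Answer: T T T T T T T T T

Derivation:
Ev 1: PC=2 idx=2 pred=T actual=T -> ctr[2]=3
Ev 2: PC=2 idx=2 pred=T actual=N -> ctr[2]=2
Ev 3: PC=4 idx=0 pred=T actual=N -> ctr[0]=2
Ev 4: PC=4 idx=0 pred=T actual=T -> ctr[0]=3
Ev 5: PC=2 idx=2 pred=T actual=T -> ctr[2]=3
Ev 6: PC=2 idx=2 pred=T actual=T -> ctr[2]=3
Ev 7: PC=4 idx=0 pred=T actual=T -> ctr[0]=3
Ev 8: PC=4 idx=0 pred=T actual=T -> ctr[0]=3
Ev 9: PC=2 idx=2 pred=T actual=N -> ctr[2]=2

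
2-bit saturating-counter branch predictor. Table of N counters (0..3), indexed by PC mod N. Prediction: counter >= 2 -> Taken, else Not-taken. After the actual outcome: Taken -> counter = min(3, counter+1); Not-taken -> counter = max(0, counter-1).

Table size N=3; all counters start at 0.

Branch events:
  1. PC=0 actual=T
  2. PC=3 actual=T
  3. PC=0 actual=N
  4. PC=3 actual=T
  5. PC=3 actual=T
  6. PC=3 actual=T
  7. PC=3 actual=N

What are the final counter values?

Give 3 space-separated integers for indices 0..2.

Ev 1: PC=0 idx=0 pred=N actual=T -> ctr[0]=1
Ev 2: PC=3 idx=0 pred=N actual=T -> ctr[0]=2
Ev 3: PC=0 idx=0 pred=T actual=N -> ctr[0]=1
Ev 4: PC=3 idx=0 pred=N actual=T -> ctr[0]=2
Ev 5: PC=3 idx=0 pred=T actual=T -> ctr[0]=3
Ev 6: PC=3 idx=0 pred=T actual=T -> ctr[0]=3
Ev 7: PC=3 idx=0 pred=T actual=N -> ctr[0]=2

Answer: 2 0 0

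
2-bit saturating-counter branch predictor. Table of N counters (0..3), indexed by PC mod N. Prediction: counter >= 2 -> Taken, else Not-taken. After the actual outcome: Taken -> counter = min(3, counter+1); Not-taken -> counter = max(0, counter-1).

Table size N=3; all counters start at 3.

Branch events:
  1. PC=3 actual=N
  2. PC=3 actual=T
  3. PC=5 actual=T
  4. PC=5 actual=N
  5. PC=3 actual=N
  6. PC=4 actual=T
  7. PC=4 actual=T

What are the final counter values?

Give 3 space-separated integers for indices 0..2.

Answer: 2 3 2

Derivation:
Ev 1: PC=3 idx=0 pred=T actual=N -> ctr[0]=2
Ev 2: PC=3 idx=0 pred=T actual=T -> ctr[0]=3
Ev 3: PC=5 idx=2 pred=T actual=T -> ctr[2]=3
Ev 4: PC=5 idx=2 pred=T actual=N -> ctr[2]=2
Ev 5: PC=3 idx=0 pred=T actual=N -> ctr[0]=2
Ev 6: PC=4 idx=1 pred=T actual=T -> ctr[1]=3
Ev 7: PC=4 idx=1 pred=T actual=T -> ctr[1]=3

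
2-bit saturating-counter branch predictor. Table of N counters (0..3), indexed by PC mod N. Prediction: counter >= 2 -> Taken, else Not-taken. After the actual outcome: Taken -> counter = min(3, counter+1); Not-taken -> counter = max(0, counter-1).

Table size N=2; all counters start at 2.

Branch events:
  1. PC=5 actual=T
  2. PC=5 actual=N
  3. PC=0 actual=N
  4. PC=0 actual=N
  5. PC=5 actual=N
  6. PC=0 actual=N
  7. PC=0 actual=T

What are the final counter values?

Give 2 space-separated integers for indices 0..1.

Ev 1: PC=5 idx=1 pred=T actual=T -> ctr[1]=3
Ev 2: PC=5 idx=1 pred=T actual=N -> ctr[1]=2
Ev 3: PC=0 idx=0 pred=T actual=N -> ctr[0]=1
Ev 4: PC=0 idx=0 pred=N actual=N -> ctr[0]=0
Ev 5: PC=5 idx=1 pred=T actual=N -> ctr[1]=1
Ev 6: PC=0 idx=0 pred=N actual=N -> ctr[0]=0
Ev 7: PC=0 idx=0 pred=N actual=T -> ctr[0]=1

Answer: 1 1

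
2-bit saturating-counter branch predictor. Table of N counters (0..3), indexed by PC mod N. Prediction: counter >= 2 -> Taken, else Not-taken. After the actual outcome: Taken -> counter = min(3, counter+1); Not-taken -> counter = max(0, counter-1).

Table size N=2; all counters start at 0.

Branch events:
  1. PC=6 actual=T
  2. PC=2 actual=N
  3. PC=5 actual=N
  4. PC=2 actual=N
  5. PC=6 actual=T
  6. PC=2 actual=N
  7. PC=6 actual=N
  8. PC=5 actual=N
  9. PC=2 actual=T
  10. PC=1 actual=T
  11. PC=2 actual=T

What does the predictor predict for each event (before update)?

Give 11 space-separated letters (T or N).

Answer: N N N N N N N N N N N

Derivation:
Ev 1: PC=6 idx=0 pred=N actual=T -> ctr[0]=1
Ev 2: PC=2 idx=0 pred=N actual=N -> ctr[0]=0
Ev 3: PC=5 idx=1 pred=N actual=N -> ctr[1]=0
Ev 4: PC=2 idx=0 pred=N actual=N -> ctr[0]=0
Ev 5: PC=6 idx=0 pred=N actual=T -> ctr[0]=1
Ev 6: PC=2 idx=0 pred=N actual=N -> ctr[0]=0
Ev 7: PC=6 idx=0 pred=N actual=N -> ctr[0]=0
Ev 8: PC=5 idx=1 pred=N actual=N -> ctr[1]=0
Ev 9: PC=2 idx=0 pred=N actual=T -> ctr[0]=1
Ev 10: PC=1 idx=1 pred=N actual=T -> ctr[1]=1
Ev 11: PC=2 idx=0 pred=N actual=T -> ctr[0]=2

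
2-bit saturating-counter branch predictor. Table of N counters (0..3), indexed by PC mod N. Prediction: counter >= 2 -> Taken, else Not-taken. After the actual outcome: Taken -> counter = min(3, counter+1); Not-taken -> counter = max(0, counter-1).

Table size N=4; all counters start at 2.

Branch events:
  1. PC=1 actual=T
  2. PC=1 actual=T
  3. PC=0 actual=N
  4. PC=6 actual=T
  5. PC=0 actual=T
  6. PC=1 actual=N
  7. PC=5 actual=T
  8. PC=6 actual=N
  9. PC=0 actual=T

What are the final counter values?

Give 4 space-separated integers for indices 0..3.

Answer: 3 3 2 2

Derivation:
Ev 1: PC=1 idx=1 pred=T actual=T -> ctr[1]=3
Ev 2: PC=1 idx=1 pred=T actual=T -> ctr[1]=3
Ev 3: PC=0 idx=0 pred=T actual=N -> ctr[0]=1
Ev 4: PC=6 idx=2 pred=T actual=T -> ctr[2]=3
Ev 5: PC=0 idx=0 pred=N actual=T -> ctr[0]=2
Ev 6: PC=1 idx=1 pred=T actual=N -> ctr[1]=2
Ev 7: PC=5 idx=1 pred=T actual=T -> ctr[1]=3
Ev 8: PC=6 idx=2 pred=T actual=N -> ctr[2]=2
Ev 9: PC=0 idx=0 pred=T actual=T -> ctr[0]=3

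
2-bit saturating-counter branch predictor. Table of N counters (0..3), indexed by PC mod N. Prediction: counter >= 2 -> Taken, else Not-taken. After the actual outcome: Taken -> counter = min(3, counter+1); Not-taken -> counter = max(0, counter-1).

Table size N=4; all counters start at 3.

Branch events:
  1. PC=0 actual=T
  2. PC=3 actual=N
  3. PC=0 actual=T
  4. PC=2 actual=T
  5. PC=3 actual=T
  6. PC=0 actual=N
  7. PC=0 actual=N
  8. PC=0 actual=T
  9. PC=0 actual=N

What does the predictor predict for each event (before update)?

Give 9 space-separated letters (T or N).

Ev 1: PC=0 idx=0 pred=T actual=T -> ctr[0]=3
Ev 2: PC=3 idx=3 pred=T actual=N -> ctr[3]=2
Ev 3: PC=0 idx=0 pred=T actual=T -> ctr[0]=3
Ev 4: PC=2 idx=2 pred=T actual=T -> ctr[2]=3
Ev 5: PC=3 idx=3 pred=T actual=T -> ctr[3]=3
Ev 6: PC=0 idx=0 pred=T actual=N -> ctr[0]=2
Ev 7: PC=0 idx=0 pred=T actual=N -> ctr[0]=1
Ev 8: PC=0 idx=0 pred=N actual=T -> ctr[0]=2
Ev 9: PC=0 idx=0 pred=T actual=N -> ctr[0]=1

Answer: T T T T T T T N T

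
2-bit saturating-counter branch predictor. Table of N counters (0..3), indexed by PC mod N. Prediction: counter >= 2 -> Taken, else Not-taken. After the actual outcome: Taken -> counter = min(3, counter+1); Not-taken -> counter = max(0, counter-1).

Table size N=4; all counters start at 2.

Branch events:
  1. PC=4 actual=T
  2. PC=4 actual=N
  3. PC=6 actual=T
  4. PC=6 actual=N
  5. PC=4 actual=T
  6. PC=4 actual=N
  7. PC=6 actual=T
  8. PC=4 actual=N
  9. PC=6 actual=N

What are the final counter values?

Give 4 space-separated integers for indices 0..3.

Ev 1: PC=4 idx=0 pred=T actual=T -> ctr[0]=3
Ev 2: PC=4 idx=0 pred=T actual=N -> ctr[0]=2
Ev 3: PC=6 idx=2 pred=T actual=T -> ctr[2]=3
Ev 4: PC=6 idx=2 pred=T actual=N -> ctr[2]=2
Ev 5: PC=4 idx=0 pred=T actual=T -> ctr[0]=3
Ev 6: PC=4 idx=0 pred=T actual=N -> ctr[0]=2
Ev 7: PC=6 idx=2 pred=T actual=T -> ctr[2]=3
Ev 8: PC=4 idx=0 pred=T actual=N -> ctr[0]=1
Ev 9: PC=6 idx=2 pred=T actual=N -> ctr[2]=2

Answer: 1 2 2 2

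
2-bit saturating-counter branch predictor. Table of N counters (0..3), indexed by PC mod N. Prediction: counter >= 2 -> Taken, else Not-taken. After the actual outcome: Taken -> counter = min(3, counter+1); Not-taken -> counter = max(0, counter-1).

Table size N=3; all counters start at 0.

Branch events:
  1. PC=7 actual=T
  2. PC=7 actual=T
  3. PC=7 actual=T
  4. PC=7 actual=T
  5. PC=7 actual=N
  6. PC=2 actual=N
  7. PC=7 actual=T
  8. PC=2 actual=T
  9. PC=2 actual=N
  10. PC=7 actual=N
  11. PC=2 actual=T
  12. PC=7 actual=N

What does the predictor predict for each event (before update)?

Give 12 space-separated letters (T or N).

Answer: N N T T T N T N N T N T

Derivation:
Ev 1: PC=7 idx=1 pred=N actual=T -> ctr[1]=1
Ev 2: PC=7 idx=1 pred=N actual=T -> ctr[1]=2
Ev 3: PC=7 idx=1 pred=T actual=T -> ctr[1]=3
Ev 4: PC=7 idx=1 pred=T actual=T -> ctr[1]=3
Ev 5: PC=7 idx=1 pred=T actual=N -> ctr[1]=2
Ev 6: PC=2 idx=2 pred=N actual=N -> ctr[2]=0
Ev 7: PC=7 idx=1 pred=T actual=T -> ctr[1]=3
Ev 8: PC=2 idx=2 pred=N actual=T -> ctr[2]=1
Ev 9: PC=2 idx=2 pred=N actual=N -> ctr[2]=0
Ev 10: PC=7 idx=1 pred=T actual=N -> ctr[1]=2
Ev 11: PC=2 idx=2 pred=N actual=T -> ctr[2]=1
Ev 12: PC=7 idx=1 pred=T actual=N -> ctr[1]=1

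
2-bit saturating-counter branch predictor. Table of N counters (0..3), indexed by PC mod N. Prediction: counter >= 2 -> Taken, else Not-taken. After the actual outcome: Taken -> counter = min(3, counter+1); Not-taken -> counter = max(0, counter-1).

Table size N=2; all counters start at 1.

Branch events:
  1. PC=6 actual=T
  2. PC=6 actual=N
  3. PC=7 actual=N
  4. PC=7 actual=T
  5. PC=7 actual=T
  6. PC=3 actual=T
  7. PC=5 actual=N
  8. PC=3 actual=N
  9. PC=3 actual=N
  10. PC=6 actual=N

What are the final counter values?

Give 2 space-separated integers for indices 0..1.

Ev 1: PC=6 idx=0 pred=N actual=T -> ctr[0]=2
Ev 2: PC=6 idx=0 pred=T actual=N -> ctr[0]=1
Ev 3: PC=7 idx=1 pred=N actual=N -> ctr[1]=0
Ev 4: PC=7 idx=1 pred=N actual=T -> ctr[1]=1
Ev 5: PC=7 idx=1 pred=N actual=T -> ctr[1]=2
Ev 6: PC=3 idx=1 pred=T actual=T -> ctr[1]=3
Ev 7: PC=5 idx=1 pred=T actual=N -> ctr[1]=2
Ev 8: PC=3 idx=1 pred=T actual=N -> ctr[1]=1
Ev 9: PC=3 idx=1 pred=N actual=N -> ctr[1]=0
Ev 10: PC=6 idx=0 pred=N actual=N -> ctr[0]=0

Answer: 0 0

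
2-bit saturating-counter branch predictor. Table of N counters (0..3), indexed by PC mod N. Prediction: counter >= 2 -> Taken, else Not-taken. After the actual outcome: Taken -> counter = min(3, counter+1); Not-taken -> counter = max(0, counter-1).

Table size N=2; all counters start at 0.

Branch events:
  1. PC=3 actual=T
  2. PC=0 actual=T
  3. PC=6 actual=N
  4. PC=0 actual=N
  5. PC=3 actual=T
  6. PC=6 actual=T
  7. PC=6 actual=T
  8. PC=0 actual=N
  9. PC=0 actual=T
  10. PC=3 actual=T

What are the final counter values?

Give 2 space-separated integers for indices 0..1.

Ev 1: PC=3 idx=1 pred=N actual=T -> ctr[1]=1
Ev 2: PC=0 idx=0 pred=N actual=T -> ctr[0]=1
Ev 3: PC=6 idx=0 pred=N actual=N -> ctr[0]=0
Ev 4: PC=0 idx=0 pred=N actual=N -> ctr[0]=0
Ev 5: PC=3 idx=1 pred=N actual=T -> ctr[1]=2
Ev 6: PC=6 idx=0 pred=N actual=T -> ctr[0]=1
Ev 7: PC=6 idx=0 pred=N actual=T -> ctr[0]=2
Ev 8: PC=0 idx=0 pred=T actual=N -> ctr[0]=1
Ev 9: PC=0 idx=0 pred=N actual=T -> ctr[0]=2
Ev 10: PC=3 idx=1 pred=T actual=T -> ctr[1]=3

Answer: 2 3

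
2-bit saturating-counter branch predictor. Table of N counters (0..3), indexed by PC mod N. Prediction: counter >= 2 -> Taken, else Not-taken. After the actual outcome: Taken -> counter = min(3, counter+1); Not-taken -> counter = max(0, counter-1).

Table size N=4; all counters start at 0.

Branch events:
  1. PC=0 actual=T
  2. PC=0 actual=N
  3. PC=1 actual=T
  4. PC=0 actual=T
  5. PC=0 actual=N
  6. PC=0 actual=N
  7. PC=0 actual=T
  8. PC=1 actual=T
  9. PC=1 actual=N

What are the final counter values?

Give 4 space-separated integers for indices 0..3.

Ev 1: PC=0 idx=0 pred=N actual=T -> ctr[0]=1
Ev 2: PC=0 idx=0 pred=N actual=N -> ctr[0]=0
Ev 3: PC=1 idx=1 pred=N actual=T -> ctr[1]=1
Ev 4: PC=0 idx=0 pred=N actual=T -> ctr[0]=1
Ev 5: PC=0 idx=0 pred=N actual=N -> ctr[0]=0
Ev 6: PC=0 idx=0 pred=N actual=N -> ctr[0]=0
Ev 7: PC=0 idx=0 pred=N actual=T -> ctr[0]=1
Ev 8: PC=1 idx=1 pred=N actual=T -> ctr[1]=2
Ev 9: PC=1 idx=1 pred=T actual=N -> ctr[1]=1

Answer: 1 1 0 0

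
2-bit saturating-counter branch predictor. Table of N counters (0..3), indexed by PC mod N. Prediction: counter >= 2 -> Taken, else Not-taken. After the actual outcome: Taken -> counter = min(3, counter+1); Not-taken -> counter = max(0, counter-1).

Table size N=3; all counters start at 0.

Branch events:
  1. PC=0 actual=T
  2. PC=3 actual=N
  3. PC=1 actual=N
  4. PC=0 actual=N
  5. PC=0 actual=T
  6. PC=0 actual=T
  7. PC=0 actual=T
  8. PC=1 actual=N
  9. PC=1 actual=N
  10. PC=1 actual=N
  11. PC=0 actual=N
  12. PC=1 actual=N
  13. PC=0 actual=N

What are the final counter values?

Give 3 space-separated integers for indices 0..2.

Answer: 1 0 0

Derivation:
Ev 1: PC=0 idx=0 pred=N actual=T -> ctr[0]=1
Ev 2: PC=3 idx=0 pred=N actual=N -> ctr[0]=0
Ev 3: PC=1 idx=1 pred=N actual=N -> ctr[1]=0
Ev 4: PC=0 idx=0 pred=N actual=N -> ctr[0]=0
Ev 5: PC=0 idx=0 pred=N actual=T -> ctr[0]=1
Ev 6: PC=0 idx=0 pred=N actual=T -> ctr[0]=2
Ev 7: PC=0 idx=0 pred=T actual=T -> ctr[0]=3
Ev 8: PC=1 idx=1 pred=N actual=N -> ctr[1]=0
Ev 9: PC=1 idx=1 pred=N actual=N -> ctr[1]=0
Ev 10: PC=1 idx=1 pred=N actual=N -> ctr[1]=0
Ev 11: PC=0 idx=0 pred=T actual=N -> ctr[0]=2
Ev 12: PC=1 idx=1 pred=N actual=N -> ctr[1]=0
Ev 13: PC=0 idx=0 pred=T actual=N -> ctr[0]=1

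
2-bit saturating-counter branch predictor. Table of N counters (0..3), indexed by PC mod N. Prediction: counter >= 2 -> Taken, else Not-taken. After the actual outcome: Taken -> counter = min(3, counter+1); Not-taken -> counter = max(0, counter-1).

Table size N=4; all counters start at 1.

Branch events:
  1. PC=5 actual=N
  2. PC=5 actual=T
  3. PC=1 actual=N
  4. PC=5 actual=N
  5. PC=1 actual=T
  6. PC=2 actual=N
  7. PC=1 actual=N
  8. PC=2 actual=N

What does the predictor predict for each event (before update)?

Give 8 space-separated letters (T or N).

Ev 1: PC=5 idx=1 pred=N actual=N -> ctr[1]=0
Ev 2: PC=5 idx=1 pred=N actual=T -> ctr[1]=1
Ev 3: PC=1 idx=1 pred=N actual=N -> ctr[1]=0
Ev 4: PC=5 idx=1 pred=N actual=N -> ctr[1]=0
Ev 5: PC=1 idx=1 pred=N actual=T -> ctr[1]=1
Ev 6: PC=2 idx=2 pred=N actual=N -> ctr[2]=0
Ev 7: PC=1 idx=1 pred=N actual=N -> ctr[1]=0
Ev 8: PC=2 idx=2 pred=N actual=N -> ctr[2]=0

Answer: N N N N N N N N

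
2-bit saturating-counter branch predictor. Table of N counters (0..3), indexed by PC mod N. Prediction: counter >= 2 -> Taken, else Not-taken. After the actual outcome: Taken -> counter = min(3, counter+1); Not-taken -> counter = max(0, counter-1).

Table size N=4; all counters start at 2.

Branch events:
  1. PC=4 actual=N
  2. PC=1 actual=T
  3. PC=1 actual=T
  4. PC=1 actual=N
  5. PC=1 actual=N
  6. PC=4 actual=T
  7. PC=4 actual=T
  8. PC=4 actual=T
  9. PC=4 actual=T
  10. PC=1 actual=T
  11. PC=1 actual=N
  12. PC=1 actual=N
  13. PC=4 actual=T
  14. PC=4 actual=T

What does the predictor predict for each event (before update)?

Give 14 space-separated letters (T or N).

Answer: T T T T T N T T T N T N T T

Derivation:
Ev 1: PC=4 idx=0 pred=T actual=N -> ctr[0]=1
Ev 2: PC=1 idx=1 pred=T actual=T -> ctr[1]=3
Ev 3: PC=1 idx=1 pred=T actual=T -> ctr[1]=3
Ev 4: PC=1 idx=1 pred=T actual=N -> ctr[1]=2
Ev 5: PC=1 idx=1 pred=T actual=N -> ctr[1]=1
Ev 6: PC=4 idx=0 pred=N actual=T -> ctr[0]=2
Ev 7: PC=4 idx=0 pred=T actual=T -> ctr[0]=3
Ev 8: PC=4 idx=0 pred=T actual=T -> ctr[0]=3
Ev 9: PC=4 idx=0 pred=T actual=T -> ctr[0]=3
Ev 10: PC=1 idx=1 pred=N actual=T -> ctr[1]=2
Ev 11: PC=1 idx=1 pred=T actual=N -> ctr[1]=1
Ev 12: PC=1 idx=1 pred=N actual=N -> ctr[1]=0
Ev 13: PC=4 idx=0 pred=T actual=T -> ctr[0]=3
Ev 14: PC=4 idx=0 pred=T actual=T -> ctr[0]=3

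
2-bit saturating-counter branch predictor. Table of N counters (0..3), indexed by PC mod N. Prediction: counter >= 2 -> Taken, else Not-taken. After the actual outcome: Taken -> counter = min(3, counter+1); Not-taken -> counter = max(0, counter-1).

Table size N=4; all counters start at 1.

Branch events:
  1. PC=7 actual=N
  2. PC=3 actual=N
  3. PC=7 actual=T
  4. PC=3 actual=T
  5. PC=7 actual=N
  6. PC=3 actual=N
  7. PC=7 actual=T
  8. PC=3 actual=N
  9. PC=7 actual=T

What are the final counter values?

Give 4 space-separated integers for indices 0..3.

Ev 1: PC=7 idx=3 pred=N actual=N -> ctr[3]=0
Ev 2: PC=3 idx=3 pred=N actual=N -> ctr[3]=0
Ev 3: PC=7 idx=3 pred=N actual=T -> ctr[3]=1
Ev 4: PC=3 idx=3 pred=N actual=T -> ctr[3]=2
Ev 5: PC=7 idx=3 pred=T actual=N -> ctr[3]=1
Ev 6: PC=3 idx=3 pred=N actual=N -> ctr[3]=0
Ev 7: PC=7 idx=3 pred=N actual=T -> ctr[3]=1
Ev 8: PC=3 idx=3 pred=N actual=N -> ctr[3]=0
Ev 9: PC=7 idx=3 pred=N actual=T -> ctr[3]=1

Answer: 1 1 1 1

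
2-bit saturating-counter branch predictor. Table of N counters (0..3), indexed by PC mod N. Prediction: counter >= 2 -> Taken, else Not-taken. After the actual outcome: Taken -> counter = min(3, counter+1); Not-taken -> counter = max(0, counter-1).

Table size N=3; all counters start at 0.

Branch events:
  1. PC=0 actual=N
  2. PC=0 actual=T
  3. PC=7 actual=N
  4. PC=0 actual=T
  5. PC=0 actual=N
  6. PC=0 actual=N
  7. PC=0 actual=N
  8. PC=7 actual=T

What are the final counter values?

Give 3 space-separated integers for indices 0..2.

Ev 1: PC=0 idx=0 pred=N actual=N -> ctr[0]=0
Ev 2: PC=0 idx=0 pred=N actual=T -> ctr[0]=1
Ev 3: PC=7 idx=1 pred=N actual=N -> ctr[1]=0
Ev 4: PC=0 idx=0 pred=N actual=T -> ctr[0]=2
Ev 5: PC=0 idx=0 pred=T actual=N -> ctr[0]=1
Ev 6: PC=0 idx=0 pred=N actual=N -> ctr[0]=0
Ev 7: PC=0 idx=0 pred=N actual=N -> ctr[0]=0
Ev 8: PC=7 idx=1 pred=N actual=T -> ctr[1]=1

Answer: 0 1 0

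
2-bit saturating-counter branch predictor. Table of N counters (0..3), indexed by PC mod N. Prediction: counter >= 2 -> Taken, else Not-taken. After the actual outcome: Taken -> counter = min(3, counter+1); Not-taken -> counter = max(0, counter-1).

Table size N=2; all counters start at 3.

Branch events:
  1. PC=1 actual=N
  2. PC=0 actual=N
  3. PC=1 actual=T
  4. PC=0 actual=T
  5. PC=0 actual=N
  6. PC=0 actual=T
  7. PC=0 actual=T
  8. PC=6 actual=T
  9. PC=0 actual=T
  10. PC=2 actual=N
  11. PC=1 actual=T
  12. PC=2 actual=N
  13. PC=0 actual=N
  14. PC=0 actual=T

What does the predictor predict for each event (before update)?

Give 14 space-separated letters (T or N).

Ev 1: PC=1 idx=1 pred=T actual=N -> ctr[1]=2
Ev 2: PC=0 idx=0 pred=T actual=N -> ctr[0]=2
Ev 3: PC=1 idx=1 pred=T actual=T -> ctr[1]=3
Ev 4: PC=0 idx=0 pred=T actual=T -> ctr[0]=3
Ev 5: PC=0 idx=0 pred=T actual=N -> ctr[0]=2
Ev 6: PC=0 idx=0 pred=T actual=T -> ctr[0]=3
Ev 7: PC=0 idx=0 pred=T actual=T -> ctr[0]=3
Ev 8: PC=6 idx=0 pred=T actual=T -> ctr[0]=3
Ev 9: PC=0 idx=0 pred=T actual=T -> ctr[0]=3
Ev 10: PC=2 idx=0 pred=T actual=N -> ctr[0]=2
Ev 11: PC=1 idx=1 pred=T actual=T -> ctr[1]=3
Ev 12: PC=2 idx=0 pred=T actual=N -> ctr[0]=1
Ev 13: PC=0 idx=0 pred=N actual=N -> ctr[0]=0
Ev 14: PC=0 idx=0 pred=N actual=T -> ctr[0]=1

Answer: T T T T T T T T T T T T N N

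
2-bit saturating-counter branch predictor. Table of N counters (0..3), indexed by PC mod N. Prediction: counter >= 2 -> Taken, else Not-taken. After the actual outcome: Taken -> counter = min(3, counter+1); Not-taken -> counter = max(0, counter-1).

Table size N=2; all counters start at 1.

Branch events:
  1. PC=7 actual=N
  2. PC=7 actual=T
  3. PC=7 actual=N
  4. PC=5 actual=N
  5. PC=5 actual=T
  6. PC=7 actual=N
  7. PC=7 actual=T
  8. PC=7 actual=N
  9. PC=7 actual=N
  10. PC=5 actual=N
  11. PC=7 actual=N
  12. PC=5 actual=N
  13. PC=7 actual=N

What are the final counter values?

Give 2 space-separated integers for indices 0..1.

Ev 1: PC=7 idx=1 pred=N actual=N -> ctr[1]=0
Ev 2: PC=7 idx=1 pred=N actual=T -> ctr[1]=1
Ev 3: PC=7 idx=1 pred=N actual=N -> ctr[1]=0
Ev 4: PC=5 idx=1 pred=N actual=N -> ctr[1]=0
Ev 5: PC=5 idx=1 pred=N actual=T -> ctr[1]=1
Ev 6: PC=7 idx=1 pred=N actual=N -> ctr[1]=0
Ev 7: PC=7 idx=1 pred=N actual=T -> ctr[1]=1
Ev 8: PC=7 idx=1 pred=N actual=N -> ctr[1]=0
Ev 9: PC=7 idx=1 pred=N actual=N -> ctr[1]=0
Ev 10: PC=5 idx=1 pred=N actual=N -> ctr[1]=0
Ev 11: PC=7 idx=1 pred=N actual=N -> ctr[1]=0
Ev 12: PC=5 idx=1 pred=N actual=N -> ctr[1]=0
Ev 13: PC=7 idx=1 pred=N actual=N -> ctr[1]=0

Answer: 1 0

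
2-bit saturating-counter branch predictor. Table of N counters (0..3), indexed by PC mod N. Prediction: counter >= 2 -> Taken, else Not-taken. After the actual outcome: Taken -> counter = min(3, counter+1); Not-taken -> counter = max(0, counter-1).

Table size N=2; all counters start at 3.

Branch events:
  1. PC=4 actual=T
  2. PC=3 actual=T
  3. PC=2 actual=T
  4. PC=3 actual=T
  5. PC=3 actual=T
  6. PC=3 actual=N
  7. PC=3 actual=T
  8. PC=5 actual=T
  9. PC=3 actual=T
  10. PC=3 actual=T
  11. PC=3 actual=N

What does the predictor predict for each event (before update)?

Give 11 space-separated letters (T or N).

Ev 1: PC=4 idx=0 pred=T actual=T -> ctr[0]=3
Ev 2: PC=3 idx=1 pred=T actual=T -> ctr[1]=3
Ev 3: PC=2 idx=0 pred=T actual=T -> ctr[0]=3
Ev 4: PC=3 idx=1 pred=T actual=T -> ctr[1]=3
Ev 5: PC=3 idx=1 pred=T actual=T -> ctr[1]=3
Ev 6: PC=3 idx=1 pred=T actual=N -> ctr[1]=2
Ev 7: PC=3 idx=1 pred=T actual=T -> ctr[1]=3
Ev 8: PC=5 idx=1 pred=T actual=T -> ctr[1]=3
Ev 9: PC=3 idx=1 pred=T actual=T -> ctr[1]=3
Ev 10: PC=3 idx=1 pred=T actual=T -> ctr[1]=3
Ev 11: PC=3 idx=1 pred=T actual=N -> ctr[1]=2

Answer: T T T T T T T T T T T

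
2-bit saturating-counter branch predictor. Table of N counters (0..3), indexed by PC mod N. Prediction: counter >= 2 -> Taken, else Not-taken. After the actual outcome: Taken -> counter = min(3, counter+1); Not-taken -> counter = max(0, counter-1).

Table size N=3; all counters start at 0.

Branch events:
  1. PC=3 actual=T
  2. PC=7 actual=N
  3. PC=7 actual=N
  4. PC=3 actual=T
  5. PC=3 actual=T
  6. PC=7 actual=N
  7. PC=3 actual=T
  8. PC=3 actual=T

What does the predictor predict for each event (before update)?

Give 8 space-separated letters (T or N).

Answer: N N N N T N T T

Derivation:
Ev 1: PC=3 idx=0 pred=N actual=T -> ctr[0]=1
Ev 2: PC=7 idx=1 pred=N actual=N -> ctr[1]=0
Ev 3: PC=7 idx=1 pred=N actual=N -> ctr[1]=0
Ev 4: PC=3 idx=0 pred=N actual=T -> ctr[0]=2
Ev 5: PC=3 idx=0 pred=T actual=T -> ctr[0]=3
Ev 6: PC=7 idx=1 pred=N actual=N -> ctr[1]=0
Ev 7: PC=3 idx=0 pred=T actual=T -> ctr[0]=3
Ev 8: PC=3 idx=0 pred=T actual=T -> ctr[0]=3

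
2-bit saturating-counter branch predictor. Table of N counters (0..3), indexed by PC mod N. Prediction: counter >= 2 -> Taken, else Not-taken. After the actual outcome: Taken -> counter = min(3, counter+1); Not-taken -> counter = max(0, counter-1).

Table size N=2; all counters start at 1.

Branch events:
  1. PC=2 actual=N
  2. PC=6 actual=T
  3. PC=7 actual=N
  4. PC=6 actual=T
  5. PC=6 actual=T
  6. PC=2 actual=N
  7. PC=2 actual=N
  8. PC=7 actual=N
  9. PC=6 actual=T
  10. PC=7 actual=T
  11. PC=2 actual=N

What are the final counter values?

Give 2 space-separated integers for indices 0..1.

Answer: 1 1

Derivation:
Ev 1: PC=2 idx=0 pred=N actual=N -> ctr[0]=0
Ev 2: PC=6 idx=0 pred=N actual=T -> ctr[0]=1
Ev 3: PC=7 idx=1 pred=N actual=N -> ctr[1]=0
Ev 4: PC=6 idx=0 pred=N actual=T -> ctr[0]=2
Ev 5: PC=6 idx=0 pred=T actual=T -> ctr[0]=3
Ev 6: PC=2 idx=0 pred=T actual=N -> ctr[0]=2
Ev 7: PC=2 idx=0 pred=T actual=N -> ctr[0]=1
Ev 8: PC=7 idx=1 pred=N actual=N -> ctr[1]=0
Ev 9: PC=6 idx=0 pred=N actual=T -> ctr[0]=2
Ev 10: PC=7 idx=1 pred=N actual=T -> ctr[1]=1
Ev 11: PC=2 idx=0 pred=T actual=N -> ctr[0]=1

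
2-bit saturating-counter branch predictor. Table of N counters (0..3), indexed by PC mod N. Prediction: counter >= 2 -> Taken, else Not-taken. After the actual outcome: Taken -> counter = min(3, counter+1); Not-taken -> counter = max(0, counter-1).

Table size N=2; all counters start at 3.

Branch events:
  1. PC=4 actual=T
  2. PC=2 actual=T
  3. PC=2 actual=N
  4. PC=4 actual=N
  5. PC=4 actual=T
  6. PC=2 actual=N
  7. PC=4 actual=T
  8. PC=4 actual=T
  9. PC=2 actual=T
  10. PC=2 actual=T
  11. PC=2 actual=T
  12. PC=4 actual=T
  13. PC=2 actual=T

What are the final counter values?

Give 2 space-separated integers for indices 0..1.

Ev 1: PC=4 idx=0 pred=T actual=T -> ctr[0]=3
Ev 2: PC=2 idx=0 pred=T actual=T -> ctr[0]=3
Ev 3: PC=2 idx=0 pred=T actual=N -> ctr[0]=2
Ev 4: PC=4 idx=0 pred=T actual=N -> ctr[0]=1
Ev 5: PC=4 idx=0 pred=N actual=T -> ctr[0]=2
Ev 6: PC=2 idx=0 pred=T actual=N -> ctr[0]=1
Ev 7: PC=4 idx=0 pred=N actual=T -> ctr[0]=2
Ev 8: PC=4 idx=0 pred=T actual=T -> ctr[0]=3
Ev 9: PC=2 idx=0 pred=T actual=T -> ctr[0]=3
Ev 10: PC=2 idx=0 pred=T actual=T -> ctr[0]=3
Ev 11: PC=2 idx=0 pred=T actual=T -> ctr[0]=3
Ev 12: PC=4 idx=0 pred=T actual=T -> ctr[0]=3
Ev 13: PC=2 idx=0 pred=T actual=T -> ctr[0]=3

Answer: 3 3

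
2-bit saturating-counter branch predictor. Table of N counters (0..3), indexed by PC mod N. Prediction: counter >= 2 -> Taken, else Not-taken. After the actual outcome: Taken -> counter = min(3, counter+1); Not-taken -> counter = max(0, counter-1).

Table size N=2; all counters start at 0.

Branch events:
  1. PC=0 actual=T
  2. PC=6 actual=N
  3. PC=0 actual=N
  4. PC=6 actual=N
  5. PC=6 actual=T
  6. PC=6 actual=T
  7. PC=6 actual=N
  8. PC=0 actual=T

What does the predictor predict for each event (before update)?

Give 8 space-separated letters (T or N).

Ev 1: PC=0 idx=0 pred=N actual=T -> ctr[0]=1
Ev 2: PC=6 idx=0 pred=N actual=N -> ctr[0]=0
Ev 3: PC=0 idx=0 pred=N actual=N -> ctr[0]=0
Ev 4: PC=6 idx=0 pred=N actual=N -> ctr[0]=0
Ev 5: PC=6 idx=0 pred=N actual=T -> ctr[0]=1
Ev 6: PC=6 idx=0 pred=N actual=T -> ctr[0]=2
Ev 7: PC=6 idx=0 pred=T actual=N -> ctr[0]=1
Ev 8: PC=0 idx=0 pred=N actual=T -> ctr[0]=2

Answer: N N N N N N T N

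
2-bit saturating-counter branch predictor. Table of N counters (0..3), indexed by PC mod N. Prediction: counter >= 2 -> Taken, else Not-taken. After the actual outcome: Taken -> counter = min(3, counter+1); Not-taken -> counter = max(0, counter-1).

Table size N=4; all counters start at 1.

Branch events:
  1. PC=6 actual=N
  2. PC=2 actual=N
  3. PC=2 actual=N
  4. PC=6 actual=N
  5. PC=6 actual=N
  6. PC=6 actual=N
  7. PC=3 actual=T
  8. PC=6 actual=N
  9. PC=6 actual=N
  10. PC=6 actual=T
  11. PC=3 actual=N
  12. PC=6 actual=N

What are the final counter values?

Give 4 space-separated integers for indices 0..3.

Ev 1: PC=6 idx=2 pred=N actual=N -> ctr[2]=0
Ev 2: PC=2 idx=2 pred=N actual=N -> ctr[2]=0
Ev 3: PC=2 idx=2 pred=N actual=N -> ctr[2]=0
Ev 4: PC=6 idx=2 pred=N actual=N -> ctr[2]=0
Ev 5: PC=6 idx=2 pred=N actual=N -> ctr[2]=0
Ev 6: PC=6 idx=2 pred=N actual=N -> ctr[2]=0
Ev 7: PC=3 idx=3 pred=N actual=T -> ctr[3]=2
Ev 8: PC=6 idx=2 pred=N actual=N -> ctr[2]=0
Ev 9: PC=6 idx=2 pred=N actual=N -> ctr[2]=0
Ev 10: PC=6 idx=2 pred=N actual=T -> ctr[2]=1
Ev 11: PC=3 idx=3 pred=T actual=N -> ctr[3]=1
Ev 12: PC=6 idx=2 pred=N actual=N -> ctr[2]=0

Answer: 1 1 0 1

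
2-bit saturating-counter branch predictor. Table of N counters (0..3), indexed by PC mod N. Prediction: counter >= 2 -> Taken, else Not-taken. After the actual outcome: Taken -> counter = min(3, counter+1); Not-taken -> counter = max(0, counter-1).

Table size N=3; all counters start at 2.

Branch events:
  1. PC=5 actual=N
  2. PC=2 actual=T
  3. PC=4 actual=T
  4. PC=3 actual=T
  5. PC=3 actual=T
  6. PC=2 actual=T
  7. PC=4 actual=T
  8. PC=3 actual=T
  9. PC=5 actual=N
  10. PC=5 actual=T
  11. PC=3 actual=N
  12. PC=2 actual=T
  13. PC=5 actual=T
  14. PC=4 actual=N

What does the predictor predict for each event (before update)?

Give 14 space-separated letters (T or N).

Ev 1: PC=5 idx=2 pred=T actual=N -> ctr[2]=1
Ev 2: PC=2 idx=2 pred=N actual=T -> ctr[2]=2
Ev 3: PC=4 idx=1 pred=T actual=T -> ctr[1]=3
Ev 4: PC=3 idx=0 pred=T actual=T -> ctr[0]=3
Ev 5: PC=3 idx=0 pred=T actual=T -> ctr[0]=3
Ev 6: PC=2 idx=2 pred=T actual=T -> ctr[2]=3
Ev 7: PC=4 idx=1 pred=T actual=T -> ctr[1]=3
Ev 8: PC=3 idx=0 pred=T actual=T -> ctr[0]=3
Ev 9: PC=5 idx=2 pred=T actual=N -> ctr[2]=2
Ev 10: PC=5 idx=2 pred=T actual=T -> ctr[2]=3
Ev 11: PC=3 idx=0 pred=T actual=N -> ctr[0]=2
Ev 12: PC=2 idx=2 pred=T actual=T -> ctr[2]=3
Ev 13: PC=5 idx=2 pred=T actual=T -> ctr[2]=3
Ev 14: PC=4 idx=1 pred=T actual=N -> ctr[1]=2

Answer: T N T T T T T T T T T T T T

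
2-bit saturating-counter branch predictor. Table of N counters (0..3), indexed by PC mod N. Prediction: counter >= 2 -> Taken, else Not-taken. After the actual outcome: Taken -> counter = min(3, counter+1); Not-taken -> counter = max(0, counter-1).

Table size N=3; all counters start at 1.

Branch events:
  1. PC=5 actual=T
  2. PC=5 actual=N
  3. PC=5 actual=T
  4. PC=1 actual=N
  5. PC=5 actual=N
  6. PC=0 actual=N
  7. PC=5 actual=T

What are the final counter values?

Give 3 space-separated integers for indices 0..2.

Ev 1: PC=5 idx=2 pred=N actual=T -> ctr[2]=2
Ev 2: PC=5 idx=2 pred=T actual=N -> ctr[2]=1
Ev 3: PC=5 idx=2 pred=N actual=T -> ctr[2]=2
Ev 4: PC=1 idx=1 pred=N actual=N -> ctr[1]=0
Ev 5: PC=5 idx=2 pred=T actual=N -> ctr[2]=1
Ev 6: PC=0 idx=0 pred=N actual=N -> ctr[0]=0
Ev 7: PC=5 idx=2 pred=N actual=T -> ctr[2]=2

Answer: 0 0 2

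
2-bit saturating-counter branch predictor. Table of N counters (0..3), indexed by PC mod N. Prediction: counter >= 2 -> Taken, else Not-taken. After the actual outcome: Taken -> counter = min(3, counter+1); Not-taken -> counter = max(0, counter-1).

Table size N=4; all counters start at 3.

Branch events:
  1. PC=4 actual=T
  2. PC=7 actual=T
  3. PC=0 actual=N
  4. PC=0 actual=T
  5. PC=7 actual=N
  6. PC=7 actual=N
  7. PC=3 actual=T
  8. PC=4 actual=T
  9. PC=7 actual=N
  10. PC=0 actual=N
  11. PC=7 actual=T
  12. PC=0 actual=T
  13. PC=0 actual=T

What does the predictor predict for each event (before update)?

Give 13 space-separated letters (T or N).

Ev 1: PC=4 idx=0 pred=T actual=T -> ctr[0]=3
Ev 2: PC=7 idx=3 pred=T actual=T -> ctr[3]=3
Ev 3: PC=0 idx=0 pred=T actual=N -> ctr[0]=2
Ev 4: PC=0 idx=0 pred=T actual=T -> ctr[0]=3
Ev 5: PC=7 idx=3 pred=T actual=N -> ctr[3]=2
Ev 6: PC=7 idx=3 pred=T actual=N -> ctr[3]=1
Ev 7: PC=3 idx=3 pred=N actual=T -> ctr[3]=2
Ev 8: PC=4 idx=0 pred=T actual=T -> ctr[0]=3
Ev 9: PC=7 idx=3 pred=T actual=N -> ctr[3]=1
Ev 10: PC=0 idx=0 pred=T actual=N -> ctr[0]=2
Ev 11: PC=7 idx=3 pred=N actual=T -> ctr[3]=2
Ev 12: PC=0 idx=0 pred=T actual=T -> ctr[0]=3
Ev 13: PC=0 idx=0 pred=T actual=T -> ctr[0]=3

Answer: T T T T T T N T T T N T T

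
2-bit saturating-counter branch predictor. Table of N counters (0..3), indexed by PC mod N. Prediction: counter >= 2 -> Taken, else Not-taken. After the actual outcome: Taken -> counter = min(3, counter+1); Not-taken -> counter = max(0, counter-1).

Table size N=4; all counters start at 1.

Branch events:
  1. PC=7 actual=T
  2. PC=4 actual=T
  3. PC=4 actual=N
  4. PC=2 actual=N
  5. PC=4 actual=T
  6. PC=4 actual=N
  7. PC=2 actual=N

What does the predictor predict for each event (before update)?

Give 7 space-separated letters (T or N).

Ev 1: PC=7 idx=3 pred=N actual=T -> ctr[3]=2
Ev 2: PC=4 idx=0 pred=N actual=T -> ctr[0]=2
Ev 3: PC=4 idx=0 pred=T actual=N -> ctr[0]=1
Ev 4: PC=2 idx=2 pred=N actual=N -> ctr[2]=0
Ev 5: PC=4 idx=0 pred=N actual=T -> ctr[0]=2
Ev 6: PC=4 idx=0 pred=T actual=N -> ctr[0]=1
Ev 7: PC=2 idx=2 pred=N actual=N -> ctr[2]=0

Answer: N N T N N T N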